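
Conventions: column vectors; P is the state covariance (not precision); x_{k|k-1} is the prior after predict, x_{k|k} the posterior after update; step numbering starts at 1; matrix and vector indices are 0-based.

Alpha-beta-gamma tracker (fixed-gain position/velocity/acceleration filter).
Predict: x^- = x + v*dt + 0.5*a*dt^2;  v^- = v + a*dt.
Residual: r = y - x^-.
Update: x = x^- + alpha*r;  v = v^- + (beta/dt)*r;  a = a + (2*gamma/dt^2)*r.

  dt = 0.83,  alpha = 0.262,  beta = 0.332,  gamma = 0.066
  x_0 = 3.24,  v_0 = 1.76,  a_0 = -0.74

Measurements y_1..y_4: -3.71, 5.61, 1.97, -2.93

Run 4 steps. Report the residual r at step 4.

step 1: x_pred=4.4459  r=-8.1559  x^+=2.3091  v^+=-2.1166  a^+=-2.3028
step 2: x_pred=-0.2409  r=5.8509  x^+=1.2921  v^+=-1.6875  a^+=-1.1817
step 3: x_pred=-0.5156  r=2.4856  x^+=0.1356  v^+=-1.6740  a^+=-0.7054
step 4: x_pred=-1.4968  r=-1.4332  x^+=-1.8723  v^+=-2.8328  a^+=-0.9800

resid = -1.4332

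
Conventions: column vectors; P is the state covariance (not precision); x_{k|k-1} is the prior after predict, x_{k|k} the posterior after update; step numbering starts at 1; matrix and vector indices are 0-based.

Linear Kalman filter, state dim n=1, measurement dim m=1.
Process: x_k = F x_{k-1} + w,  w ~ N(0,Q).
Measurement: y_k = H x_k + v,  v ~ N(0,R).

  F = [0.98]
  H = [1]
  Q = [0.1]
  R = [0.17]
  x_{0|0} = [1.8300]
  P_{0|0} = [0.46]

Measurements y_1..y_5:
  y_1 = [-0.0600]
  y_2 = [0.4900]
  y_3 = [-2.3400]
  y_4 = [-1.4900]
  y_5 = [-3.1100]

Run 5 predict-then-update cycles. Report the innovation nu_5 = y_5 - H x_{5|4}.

step 1: x^-=[1.7934]  P^-=[0.5418]  S=[0.7118]  K=[0.7612]  nu=[-1.8534]  x^+=[0.3827]  P^+=[0.1294]
step 2: x^-=[0.3750]  P^-=[0.2243]  S=[0.3943]  K=[0.5688]  nu=[0.1150]  x^+=[0.4404]  P^+=[0.0967]
step 3: x^-=[0.4316]  P^-=[0.1929]  S=[0.3629]  K=[0.5315]  nu=[-2.7716]  x^+=[-1.0415]  P^+=[0.0904]
step 4: x^-=[-1.0207]  P^-=[0.1868]  S=[0.3568]  K=[0.5235]  nu=[-0.4693]  x^+=[-1.2664]  P^+=[0.0890]
step 5: x^-=[-1.2411]  P^-=[0.1855]  S=[0.3555]  K=[0.5218]  nu=[-1.8689]  x^+=[-2.2162]  P^+=[0.0887]

innov = [-1.8689]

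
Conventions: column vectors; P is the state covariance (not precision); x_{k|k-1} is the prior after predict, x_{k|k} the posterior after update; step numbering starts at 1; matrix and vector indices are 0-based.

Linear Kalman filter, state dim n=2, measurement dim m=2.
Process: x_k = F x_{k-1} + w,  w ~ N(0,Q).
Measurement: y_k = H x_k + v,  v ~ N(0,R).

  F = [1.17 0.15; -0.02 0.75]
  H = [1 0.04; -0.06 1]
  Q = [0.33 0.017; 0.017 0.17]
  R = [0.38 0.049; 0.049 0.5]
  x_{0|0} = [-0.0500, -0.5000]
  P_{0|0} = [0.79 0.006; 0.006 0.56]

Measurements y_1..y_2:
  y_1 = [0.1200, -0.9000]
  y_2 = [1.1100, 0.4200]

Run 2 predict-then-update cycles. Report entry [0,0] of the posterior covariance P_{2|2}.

step 1: x^-=[-0.1335, -0.3740]  P^-=[1.4261 0.0668; 0.0668 0.4851]  S=[1.8123 0.0494; 0.0494 0.9823]  K=[0.7900 -0.0589; 0.0342 0.4881]  nu=[0.2685, -0.5340]  x^+=[0.1100, -0.6255]  P^+=[0.2962 0.0270; 0.0270 0.2473]
step 2: x^-=[0.0349, -0.4713]  P^-=[0.7506 0.0615; 0.0615 0.3084]  S=[1.1360 0.0777; 0.0777 0.8038]  K=[0.6659 -0.0438; 0.0394 0.3754]  nu=[1.0939, 0.8934]  x^+=[0.7242, -0.0929]  P^+=[0.2499 0.0257; 0.0257 0.1911]

P_post[0,0] = 0.2499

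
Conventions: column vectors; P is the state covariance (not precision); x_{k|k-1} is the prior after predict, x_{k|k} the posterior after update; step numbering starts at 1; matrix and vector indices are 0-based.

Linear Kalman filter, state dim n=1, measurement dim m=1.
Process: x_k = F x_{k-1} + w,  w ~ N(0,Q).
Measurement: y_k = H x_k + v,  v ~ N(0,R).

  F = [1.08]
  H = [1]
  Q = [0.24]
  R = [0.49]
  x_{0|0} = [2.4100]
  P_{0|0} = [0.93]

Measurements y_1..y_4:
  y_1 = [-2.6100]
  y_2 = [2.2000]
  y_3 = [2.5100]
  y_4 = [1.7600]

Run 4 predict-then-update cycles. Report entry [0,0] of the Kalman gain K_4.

step 1: x^-=[2.6028]  P^-=[1.3248]  S=[1.8148]  K=[0.7300]  nu=[-5.2128]  x^+=[-1.2025]  P^+=[0.3577]
step 2: x^-=[-1.2987]  P^-=[0.6572]  S=[1.1472]  K=[0.5729]  nu=[3.4987]  x^+=[0.7056]  P^+=[0.2807]
step 3: x^-=[0.7621]  P^-=[0.5674]  S=[1.0574]  K=[0.5366]  nu=[1.7479]  x^+=[1.7000]  P^+=[0.2629]
step 4: x^-=[1.8360]  P^-=[0.5467]  S=[1.0367]  K=[0.5273]  nu=[-0.0760]  x^+=[1.7959]  P^+=[0.2584]

K[0,0] = 0.5273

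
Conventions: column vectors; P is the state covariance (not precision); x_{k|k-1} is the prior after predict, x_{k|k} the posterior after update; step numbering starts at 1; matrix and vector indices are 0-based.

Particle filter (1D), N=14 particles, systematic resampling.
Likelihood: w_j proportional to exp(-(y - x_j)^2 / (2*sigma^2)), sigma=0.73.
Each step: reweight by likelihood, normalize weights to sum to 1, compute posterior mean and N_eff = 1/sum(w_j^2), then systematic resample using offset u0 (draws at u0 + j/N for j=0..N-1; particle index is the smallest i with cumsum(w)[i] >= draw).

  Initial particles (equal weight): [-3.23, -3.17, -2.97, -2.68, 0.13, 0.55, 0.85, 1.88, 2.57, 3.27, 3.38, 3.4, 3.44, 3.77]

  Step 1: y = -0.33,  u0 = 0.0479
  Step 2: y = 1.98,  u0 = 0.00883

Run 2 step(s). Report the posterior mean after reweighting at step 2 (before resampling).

post_mean = 0.6363

step 1: w=[0.0002, 0.0003, 0.0009, 0.0035, 0.5148, 0.3036, 0.1700, 0.0064, 0.0002, 0.0000, 0.0000, 0.0000, 0.0000, 0.0000]  mean=0.3772  Neff=2.5900  idx=[4, 4, 4, 4, 4, 4, 4, 5, 5, 5, 5, 6, 6, 6]
step 2: w=[0.0227, 0.0227, 0.0227, 0.0227, 0.0227, 0.0227, 0.0227, 0.0827, 0.0827, 0.0827, 0.0827, 0.1700, 0.1700, 0.1700]  mean=0.6363  Neff=8.4943  idx=[0, 3, 6, 7, 8, 9, 10, 11, 11, 11, 12, 12, 13, 13]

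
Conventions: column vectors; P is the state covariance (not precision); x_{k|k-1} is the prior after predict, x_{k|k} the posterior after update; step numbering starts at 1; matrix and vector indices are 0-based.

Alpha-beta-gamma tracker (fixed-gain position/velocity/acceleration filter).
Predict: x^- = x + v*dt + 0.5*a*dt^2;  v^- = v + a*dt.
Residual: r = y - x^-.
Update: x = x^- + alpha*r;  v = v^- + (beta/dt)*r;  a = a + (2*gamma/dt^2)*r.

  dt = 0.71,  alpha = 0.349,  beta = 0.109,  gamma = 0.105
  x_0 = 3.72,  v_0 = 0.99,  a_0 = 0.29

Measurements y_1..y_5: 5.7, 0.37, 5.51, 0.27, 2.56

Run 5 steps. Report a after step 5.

a_post = -2.4541

step 1: x_pred=4.4960  r=1.2040  x^+=4.9162  v^+=1.3807  a^+=0.7916
step 2: x_pred=6.0960  r=-5.7260  x^+=4.0976  v^+=1.0637  a^+=-1.5938
step 3: x_pred=4.4511  r=1.0589  x^+=4.8207  v^+=0.0946  a^+=-1.1527
step 4: x_pred=4.5973  r=-4.3273  x^+=3.0871  v^+=-1.3881  a^+=-2.9554
step 5: x_pred=1.3566  r=1.2034  x^+=1.7766  v^+=-3.3017  a^+=-2.4541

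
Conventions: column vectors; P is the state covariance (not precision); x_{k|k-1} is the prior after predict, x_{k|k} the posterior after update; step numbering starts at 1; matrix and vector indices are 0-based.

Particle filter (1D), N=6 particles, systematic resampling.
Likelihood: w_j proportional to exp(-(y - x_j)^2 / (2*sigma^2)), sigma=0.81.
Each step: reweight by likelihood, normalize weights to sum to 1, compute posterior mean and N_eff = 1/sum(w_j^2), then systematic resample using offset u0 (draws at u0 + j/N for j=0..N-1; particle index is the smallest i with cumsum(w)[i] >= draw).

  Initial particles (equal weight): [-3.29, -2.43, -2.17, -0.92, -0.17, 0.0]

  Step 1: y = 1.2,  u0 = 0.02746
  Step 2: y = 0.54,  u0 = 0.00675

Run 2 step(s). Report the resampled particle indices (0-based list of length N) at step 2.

step 1: w=[0.0000, 0.0001, 0.0003, 0.0537, 0.3949, 0.5510]  mean=-0.1174  Neff=2.1625  idx=[3, 4, 4, 5, 5, 5]
step 2: w=[0.0497, 0.1719, 0.1719, 0.2021, 0.2021, 0.2021]  mean=-0.1042  Neff=5.4298  idx=[0, 1, 2, 3, 4, 5]

resampled_idx = [0, 1, 2, 3, 4, 5]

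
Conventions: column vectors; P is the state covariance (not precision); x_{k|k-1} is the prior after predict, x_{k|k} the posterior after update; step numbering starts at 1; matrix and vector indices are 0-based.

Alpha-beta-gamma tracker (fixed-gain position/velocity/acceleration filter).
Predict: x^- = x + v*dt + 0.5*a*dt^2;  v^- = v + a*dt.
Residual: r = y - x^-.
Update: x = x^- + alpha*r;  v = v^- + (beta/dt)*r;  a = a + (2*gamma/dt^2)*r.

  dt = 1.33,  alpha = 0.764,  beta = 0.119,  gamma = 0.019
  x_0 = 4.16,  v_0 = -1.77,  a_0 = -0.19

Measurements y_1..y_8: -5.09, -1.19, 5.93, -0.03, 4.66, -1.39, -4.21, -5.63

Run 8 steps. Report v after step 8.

v_post = -1.1088

step 1: x_pred=1.6379  r=-6.7279  x^+=-3.5022  v^+=-2.6247  a^+=-0.3345
step 2: x_pred=-7.2889  r=6.0989  x^+=-2.6293  v^+=-2.5239  a^+=-0.2035
step 3: x_pred=-6.1661  r=12.0961  x^+=3.0753  v^+=-1.7123  a^+=0.0563
step 4: x_pred=0.8478  r=-0.8778  x^+=0.1772  v^+=-1.7159  a^+=0.0375
step 5: x_pred=-2.0718  r=6.7318  x^+=3.0713  v^+=-1.0637  a^+=0.1821
step 6: x_pred=1.8176  r=-3.2076  x^+=-0.6330  v^+=-1.1085  a^+=0.1132
step 7: x_pred=-2.0072  r=-2.2028  x^+=-3.6901  v^+=-1.1551  a^+=0.0659
step 8: x_pred=-5.1681  r=-0.4619  x^+=-5.5210  v^+=-1.1088  a^+=0.0559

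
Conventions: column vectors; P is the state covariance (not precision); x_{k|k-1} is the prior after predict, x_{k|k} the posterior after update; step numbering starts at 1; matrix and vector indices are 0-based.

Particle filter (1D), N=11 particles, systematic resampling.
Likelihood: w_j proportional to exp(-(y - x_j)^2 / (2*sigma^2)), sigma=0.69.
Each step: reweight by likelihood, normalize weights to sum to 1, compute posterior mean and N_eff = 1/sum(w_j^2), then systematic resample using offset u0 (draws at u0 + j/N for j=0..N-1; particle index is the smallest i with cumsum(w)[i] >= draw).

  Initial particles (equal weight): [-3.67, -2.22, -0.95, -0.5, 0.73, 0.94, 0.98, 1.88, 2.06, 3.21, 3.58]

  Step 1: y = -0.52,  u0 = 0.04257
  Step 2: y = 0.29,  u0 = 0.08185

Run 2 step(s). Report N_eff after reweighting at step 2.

step 1: w=[0.0000, 0.0212, 0.3629, 0.4405, 0.0854, 0.0470, 0.0415, 0.0010, 0.0004, 0.0000, 0.0000]  mean=-0.4622  Neff=2.9633  idx=[2, 2, 2, 2, 3, 3, 3, 3, 3, 4, 5]
step 2: w=[0.0410, 0.0410, 0.0410, 0.0410, 0.1071, 0.1071, 0.1071, 0.1071, 0.1071, 0.1683, 0.1323]  mean=-0.1763  Neff=9.1018  idx=[1, 4, 4, 5, 6, 7, 8, 9, 9, 10, 10]

N_eff = 9.1018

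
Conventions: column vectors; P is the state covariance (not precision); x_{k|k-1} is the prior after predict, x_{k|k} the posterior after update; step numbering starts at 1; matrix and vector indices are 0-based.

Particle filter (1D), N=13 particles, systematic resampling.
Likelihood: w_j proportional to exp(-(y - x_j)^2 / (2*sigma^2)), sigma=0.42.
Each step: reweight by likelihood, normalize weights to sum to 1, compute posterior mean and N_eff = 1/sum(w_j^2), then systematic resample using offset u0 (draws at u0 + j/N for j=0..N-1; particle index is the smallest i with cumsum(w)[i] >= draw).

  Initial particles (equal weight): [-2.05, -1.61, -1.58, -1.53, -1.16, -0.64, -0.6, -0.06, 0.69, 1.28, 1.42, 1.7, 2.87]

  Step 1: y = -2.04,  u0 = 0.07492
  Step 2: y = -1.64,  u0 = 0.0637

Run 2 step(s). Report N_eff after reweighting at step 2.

step 1: w=[0.3652, 0.2163, 0.2005, 0.1748, 0.0407, 0.0014, 0.0010, 0.0000, 0.0000, 0.0000, 0.0000, 0.0000, 0.0000]  mean=-1.7300  Neff=3.9586  idx=[0, 0, 0, 0, 1, 1, 1, 2, 2, 2, 3, 3, 5]
step 2: w=[0.0595, 0.0595, 0.0595, 0.0595, 0.0956, 0.0956, 0.0956, 0.0948, 0.0948, 0.0948, 0.0926, 0.0926, 0.0056]  mean=-1.6859  Neff=11.6663  idx=[1, 2, 3, 4, 5, 6, 7, 7, 8, 9, 10, 11, 11]

N_eff = 11.6663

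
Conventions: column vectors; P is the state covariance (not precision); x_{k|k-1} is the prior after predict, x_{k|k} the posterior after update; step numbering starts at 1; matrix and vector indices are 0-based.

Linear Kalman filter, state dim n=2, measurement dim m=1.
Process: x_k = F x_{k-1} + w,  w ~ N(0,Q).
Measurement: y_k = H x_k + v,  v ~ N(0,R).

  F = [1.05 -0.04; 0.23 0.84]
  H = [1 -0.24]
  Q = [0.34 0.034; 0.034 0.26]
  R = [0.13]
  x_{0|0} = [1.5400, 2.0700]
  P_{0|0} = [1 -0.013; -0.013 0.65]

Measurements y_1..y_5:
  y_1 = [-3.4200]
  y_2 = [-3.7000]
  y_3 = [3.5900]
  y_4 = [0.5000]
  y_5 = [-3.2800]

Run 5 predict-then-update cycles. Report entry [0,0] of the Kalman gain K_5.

step 1: x^-=[1.5342, 2.0930]  P^-=[1.4446 0.2423; 0.2423 0.7665]  S=[1.5025]  K=[0.9228; 0.0388]  nu=[-4.4519]  x^+=[-2.5740, 1.9201]  P^+=[0.1652 0.1885; 0.1885 0.7643]
step 2: x^-=[-2.7795, 1.0209]  P^-=[0.5075 0.2127; 0.2127 0.8808]  S=[0.5862]  K=[0.7788; 0.0022]  nu=[-0.6755]  x^+=[-3.3055, 1.0194]  P^+=[0.1520 0.2117; 0.2117 0.8808]
step 3: x^-=[-3.5116, 0.0960]  P^-=[0.4913 0.2259; 0.2259 0.9713]  S=[0.5688]  K=[0.7684; -0.0127]  nu=[7.1246]  x^+=[1.9629, 0.0053]  P^+=[0.1554 0.2314; 0.2314 0.9713]
step 4: x^-=[2.0608, 0.4559]  P^-=[0.4935 0.2409; 0.2409 1.0430]  S=[0.5679]  K=[0.7671; -0.0166]  nu=[-1.4514]  x^+=[0.9474, 0.4800]  P^+=[0.1593 0.2481; 0.2481 1.0428]
step 5: x^-=[0.9756, 0.6211]  P^-=[0.4964 0.2540; 0.2540 1.1001]  S=[0.5679]  K=[0.7668; -0.0177]  nu=[-4.1065]  x^+=[-2.1734, 0.6937]  P^+=[0.1625 0.2617; 0.2617 1.0999]

K[0,0] = 0.7668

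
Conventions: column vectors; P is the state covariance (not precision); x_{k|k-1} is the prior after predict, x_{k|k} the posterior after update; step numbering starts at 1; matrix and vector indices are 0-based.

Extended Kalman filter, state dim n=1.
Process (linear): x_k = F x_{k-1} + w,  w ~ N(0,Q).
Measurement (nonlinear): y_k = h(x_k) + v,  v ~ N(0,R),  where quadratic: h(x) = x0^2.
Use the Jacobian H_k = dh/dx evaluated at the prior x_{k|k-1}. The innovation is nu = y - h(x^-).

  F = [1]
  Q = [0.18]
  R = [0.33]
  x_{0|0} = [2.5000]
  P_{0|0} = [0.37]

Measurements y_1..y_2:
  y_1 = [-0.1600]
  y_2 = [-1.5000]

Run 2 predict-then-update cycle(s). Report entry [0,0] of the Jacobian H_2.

H_jac[0,0] = 2.4961

step 1: x^-=[2.5000]  P^-=[0.5500]  H_jac=[5.0000]  S=[14.0800]  K=[0.1953]  nu=[-6.4100]  x^+=[1.2480]  P^+=[0.0129]
step 2: x^-=[1.2480]  P^-=[0.1929]  H_jac=[2.4961]  S=[1.5318]  K=[0.3143]  nu=[-3.0576]  x^+=[0.2870]  P^+=[0.0416]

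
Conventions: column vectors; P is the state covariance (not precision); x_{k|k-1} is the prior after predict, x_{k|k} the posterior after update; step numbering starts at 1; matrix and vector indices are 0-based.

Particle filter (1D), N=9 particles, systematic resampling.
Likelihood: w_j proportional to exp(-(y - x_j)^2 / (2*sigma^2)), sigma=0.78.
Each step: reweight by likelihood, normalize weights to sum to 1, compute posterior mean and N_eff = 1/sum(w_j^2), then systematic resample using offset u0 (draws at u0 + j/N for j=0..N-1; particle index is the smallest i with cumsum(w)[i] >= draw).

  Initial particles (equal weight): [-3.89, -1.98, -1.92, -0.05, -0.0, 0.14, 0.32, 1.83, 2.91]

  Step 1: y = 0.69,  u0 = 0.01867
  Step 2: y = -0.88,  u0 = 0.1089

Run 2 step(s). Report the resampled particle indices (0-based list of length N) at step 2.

resampled_idx = [0, 1, 2, 2, 3, 4, 5, 6, 7]

step 1: w=[0.0000, 0.0009, 0.0011, 0.1901, 0.2016, 0.2325, 0.2664, 0.1024, 0.0052]  mean=0.3070  Neff=4.7115  idx=[3, 3, 4, 4, 5, 5, 6, 6, 7]
step 2: w=[0.1551, 0.1551, 0.1446, 0.1446, 0.1162, 0.1162, 0.0837, 0.0837, 0.0007]  mean=0.0718  Neff=7.6341  idx=[0, 1, 2, 2, 3, 4, 5, 6, 7]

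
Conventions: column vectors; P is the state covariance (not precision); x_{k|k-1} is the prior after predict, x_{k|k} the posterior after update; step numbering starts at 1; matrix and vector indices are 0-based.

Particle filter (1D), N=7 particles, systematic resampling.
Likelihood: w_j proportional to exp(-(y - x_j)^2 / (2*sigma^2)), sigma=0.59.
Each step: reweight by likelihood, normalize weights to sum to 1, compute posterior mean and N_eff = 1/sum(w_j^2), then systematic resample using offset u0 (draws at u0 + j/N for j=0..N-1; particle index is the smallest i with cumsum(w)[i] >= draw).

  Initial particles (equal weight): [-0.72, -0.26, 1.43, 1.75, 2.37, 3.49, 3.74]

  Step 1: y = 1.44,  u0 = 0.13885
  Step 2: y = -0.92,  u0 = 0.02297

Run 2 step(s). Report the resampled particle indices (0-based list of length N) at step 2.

resampled_idx = [0, 0, 1, 1, 1, 2, 2]

step 1: w=[0.0006, 0.0072, 0.4588, 0.3997, 0.1325, 0.0011, 0.0002]  mean=1.6718  Neff=2.5787  idx=[2, 2, 2, 3, 3, 3, 4]
step 2: w=[0.3031, 0.3031, 0.3031, 0.0302, 0.0302, 0.0302, 0.0001]  mean=1.4591  Neff=3.5923  idx=[0, 0, 1, 1, 1, 2, 2]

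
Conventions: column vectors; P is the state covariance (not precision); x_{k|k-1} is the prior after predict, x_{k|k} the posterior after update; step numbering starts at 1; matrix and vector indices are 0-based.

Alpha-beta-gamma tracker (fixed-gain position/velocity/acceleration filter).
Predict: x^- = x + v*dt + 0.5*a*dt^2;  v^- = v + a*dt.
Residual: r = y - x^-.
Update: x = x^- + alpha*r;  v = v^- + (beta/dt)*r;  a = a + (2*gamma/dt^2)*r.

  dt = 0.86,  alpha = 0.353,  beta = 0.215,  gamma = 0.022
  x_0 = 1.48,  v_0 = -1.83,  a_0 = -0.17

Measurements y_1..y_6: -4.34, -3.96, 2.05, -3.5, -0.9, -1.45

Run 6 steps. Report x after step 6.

step 1: x_pred=-0.1567  r=-4.1833  x^+=-1.6334  v^+=-3.0220  a^+=-0.4189
step 2: x_pred=-4.3872  r=0.4272  x^+=-4.2364  v^+=-3.2755  a^+=-0.3935
step 3: x_pred=-7.1988  r=9.2488  x^+=-3.9340  v^+=-1.3016  a^+=0.1568
step 4: x_pred=-4.9954  r=1.4954  x^+=-4.4675  v^+=-0.7930  a^+=0.2457
step 5: x_pred=-5.0586  r=4.1586  x^+=-3.5906  v^+=0.4580  a^+=0.4931
step 6: x_pred=-3.0143  r=1.5643  x^+=-2.4621  v^+=1.2732  a^+=0.5862

x_post = -2.4621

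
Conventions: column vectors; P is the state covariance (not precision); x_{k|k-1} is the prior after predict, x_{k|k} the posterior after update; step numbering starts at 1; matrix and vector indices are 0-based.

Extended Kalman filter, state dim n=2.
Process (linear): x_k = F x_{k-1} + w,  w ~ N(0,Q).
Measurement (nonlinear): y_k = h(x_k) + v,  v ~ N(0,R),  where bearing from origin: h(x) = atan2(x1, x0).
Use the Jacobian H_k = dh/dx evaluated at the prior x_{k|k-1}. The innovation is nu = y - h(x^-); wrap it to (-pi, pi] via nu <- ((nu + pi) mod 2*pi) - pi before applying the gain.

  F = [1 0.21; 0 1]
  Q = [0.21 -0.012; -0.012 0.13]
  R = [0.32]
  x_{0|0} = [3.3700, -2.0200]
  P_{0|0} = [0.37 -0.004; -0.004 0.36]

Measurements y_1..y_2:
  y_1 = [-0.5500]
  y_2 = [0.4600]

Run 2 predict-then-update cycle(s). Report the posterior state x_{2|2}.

step 1: x^-=[2.9458, -2.0200]  P^-=[0.5942 0.0596; 0.0596 0.4900]  H_jac=[0.1583 0.2309]  S=[0.3654]  K=[0.2951; 0.3355]  nu=[0.0511]  x^+=[2.9609, -2.0029]  P^+=[0.5624 0.0234; 0.0234 0.4489]
step 2: x^-=[2.5403, -2.0029]  P^-=[0.8020 0.1057; 0.1057 0.5789]  H_jac=[0.1914 0.2428]  S=[0.3933]  K=[0.4555; 0.4087]  nu=[1.1277]  x^+=[3.0539, -1.5420]  P^+=[0.7204 0.0325; 0.0325 0.5132]

x_post = [3.0539, -1.5420]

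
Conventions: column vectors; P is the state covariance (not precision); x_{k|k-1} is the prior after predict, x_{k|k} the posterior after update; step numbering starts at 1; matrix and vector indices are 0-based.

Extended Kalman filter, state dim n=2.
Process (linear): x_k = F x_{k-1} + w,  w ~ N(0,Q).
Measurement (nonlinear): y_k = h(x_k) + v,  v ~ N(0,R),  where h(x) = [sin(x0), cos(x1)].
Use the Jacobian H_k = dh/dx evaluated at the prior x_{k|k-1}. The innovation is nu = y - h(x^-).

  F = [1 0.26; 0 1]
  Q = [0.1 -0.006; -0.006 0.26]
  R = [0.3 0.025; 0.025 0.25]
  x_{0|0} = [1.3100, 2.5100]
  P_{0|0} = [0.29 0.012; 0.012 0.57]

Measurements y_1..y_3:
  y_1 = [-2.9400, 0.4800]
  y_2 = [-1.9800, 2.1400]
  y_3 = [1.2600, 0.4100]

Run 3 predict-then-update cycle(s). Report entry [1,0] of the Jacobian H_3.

H_jac[1,0] = 0.0000

step 1: x^-=[1.9626, 2.5100]  P^-=[0.4348 0.1542; 0.1542 0.8300]  H_jac=[-0.3819 0.0000; 0.0000 -0.5904]  S=[0.3634 0.0598; 0.0598 0.5393]  K=[-0.4371 -0.1204; -0.0128 -0.9072]  nu=[-3.8642, 1.2871]  x^+=[3.4966, 1.3919]  P^+=[0.3513 0.0695; 0.0695 0.3847]
step 2: x^-=[3.8585, 1.3919]  P^-=[0.5134 0.1635; 0.1635 0.6447]  H_jac=[-0.7539 0.0000; 0.0000 -0.9840]  S=[0.5918 0.1463; 0.1463 0.8743]  K=[-0.6348 -0.0778; -0.0301 -0.7206]  nu=[-1.3230, 1.9621]  x^+=[4.5456, 0.0180]  P^+=[0.2552 0.0359; 0.0359 0.1838]
step 3: x^-=[4.5503, 0.0180]  P^-=[0.3863 0.0777; 0.0777 0.4438]  H_jac=[-0.1614 0.0000; 0.0000 -0.0180]  S=[0.3101 0.0252; 0.0252 0.2501]  K=[-0.2023 0.0148; -0.0382 -0.0281]  nu=[2.2469, -0.5898]  x^+=[4.0870, -0.0512]  P^+=[0.3737 0.0753; 0.0753 0.4431]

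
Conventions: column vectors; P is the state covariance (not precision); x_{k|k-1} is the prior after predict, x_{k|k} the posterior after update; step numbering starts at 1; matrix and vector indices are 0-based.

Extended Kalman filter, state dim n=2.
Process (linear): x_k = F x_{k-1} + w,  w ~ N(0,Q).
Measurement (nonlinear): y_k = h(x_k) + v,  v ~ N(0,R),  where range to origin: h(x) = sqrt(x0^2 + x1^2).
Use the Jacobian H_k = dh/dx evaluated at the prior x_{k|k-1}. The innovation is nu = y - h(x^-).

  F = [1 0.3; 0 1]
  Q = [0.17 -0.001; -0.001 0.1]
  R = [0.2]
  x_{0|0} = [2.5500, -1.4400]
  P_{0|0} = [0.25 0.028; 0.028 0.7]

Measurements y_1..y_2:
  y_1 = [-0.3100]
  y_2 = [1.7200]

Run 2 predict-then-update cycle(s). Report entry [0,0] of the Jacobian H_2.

H_jac[0,0] = 0.9686

step 1: x^-=[2.1180, -1.4400]  P^-=[0.4998 0.2370; 0.2370 0.8000]  H_jac=[0.8270 -0.5622]  S=[0.5743]  K=[0.4877; -0.4419]  nu=[-2.8712]  x^+=[0.7179, -0.1711]  P^+=[0.3632 0.3608; 0.3608 0.6878]
step 2: x^-=[0.6665, -0.1711]  P^-=[0.8116 0.5661; 0.5661 0.7878]  H_jac=[0.9686 -0.2487]  S=[0.7374]  K=[0.8751; 0.4779]  nu=[1.0319]  x^+=[1.5695, 0.3220]  P^+=[0.2469 0.2577; 0.2577 0.6194]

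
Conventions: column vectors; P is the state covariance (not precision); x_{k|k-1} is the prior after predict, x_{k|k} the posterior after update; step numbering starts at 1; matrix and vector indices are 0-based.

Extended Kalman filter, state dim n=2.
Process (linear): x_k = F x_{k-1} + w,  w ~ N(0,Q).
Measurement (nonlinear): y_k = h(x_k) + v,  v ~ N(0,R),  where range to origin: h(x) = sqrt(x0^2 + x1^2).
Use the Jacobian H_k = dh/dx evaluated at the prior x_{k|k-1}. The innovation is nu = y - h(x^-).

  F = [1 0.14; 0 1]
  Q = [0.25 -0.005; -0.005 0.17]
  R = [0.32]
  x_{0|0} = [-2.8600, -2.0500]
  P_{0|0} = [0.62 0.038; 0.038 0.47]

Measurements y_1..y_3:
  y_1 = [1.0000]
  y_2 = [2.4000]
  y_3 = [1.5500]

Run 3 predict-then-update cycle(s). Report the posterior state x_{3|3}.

x_post = [-1.5691, -1.0289]

step 1: x^-=[-3.1470, -2.0500]  P^-=[0.8899 0.0988; 0.0988 0.6400]  H_jac=[-0.8379 -0.5458]  S=[1.2258]  K=[-0.6523; -0.3525]  nu=[-2.7558]  x^+=[-1.3495, -1.0785]  P^+=[0.3683 -0.1830; -0.1830 0.4877]
step 2: x^-=[-1.5005, -1.0785]  P^-=[0.5766 -0.1198; -0.1198 0.6577]  H_jac=[-0.8120 -0.5837]  S=[0.8107]  K=[-0.4913; -0.3535]  nu=[0.5521]  x^+=[-1.7718, -1.2737]  P^+=[0.3809 -0.2606; -0.2606 0.5564]
step 3: x^-=[-1.9501, -1.2737]  P^-=[0.5689 -0.1877; -0.1877 0.7264]  H_jac=[-0.8372 -0.5468]  S=[0.7641]  K=[-0.4890; -0.3142]  nu=[-0.7792]  x^+=[-1.5691, -1.0289]  P^+=[0.3862 -0.3051; -0.3051 0.6509]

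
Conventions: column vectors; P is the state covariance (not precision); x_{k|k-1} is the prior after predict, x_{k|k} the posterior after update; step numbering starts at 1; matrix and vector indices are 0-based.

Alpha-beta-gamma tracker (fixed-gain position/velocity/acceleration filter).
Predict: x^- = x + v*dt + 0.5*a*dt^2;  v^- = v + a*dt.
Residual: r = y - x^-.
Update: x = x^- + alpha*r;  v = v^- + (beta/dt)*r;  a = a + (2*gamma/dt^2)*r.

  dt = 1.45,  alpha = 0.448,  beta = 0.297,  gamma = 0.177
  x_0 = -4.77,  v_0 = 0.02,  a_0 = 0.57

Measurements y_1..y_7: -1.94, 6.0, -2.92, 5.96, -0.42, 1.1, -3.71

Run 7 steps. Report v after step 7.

step 1: x_pred=-4.1418  r=2.2018  x^+=-3.1554  v^+=1.2975  a^+=0.9407
step 2: x_pred=-0.2851  r=6.2851  x^+=2.5306  v^+=3.9489  a^+=1.9989
step 3: x_pred=10.3579  r=-13.2779  x^+=4.4094  v^+=4.1277  a^+=-0.2367
step 4: x_pred=10.1457  r=-4.1857  x^+=8.2705  v^+=2.9272  a^+=-0.9414
step 5: x_pred=11.5252  r=-11.9452  x^+=6.1738  v^+=-0.8846  a^+=-2.9527
step 6: x_pred=1.7871  r=-0.6871  x^+=1.4793  v^+=-5.3067  a^+=-3.0683
step 7: x_pred=-9.4411  r=5.7311  x^+=-6.8735  v^+=-8.5819  a^+=-2.1034

v_post = -8.5819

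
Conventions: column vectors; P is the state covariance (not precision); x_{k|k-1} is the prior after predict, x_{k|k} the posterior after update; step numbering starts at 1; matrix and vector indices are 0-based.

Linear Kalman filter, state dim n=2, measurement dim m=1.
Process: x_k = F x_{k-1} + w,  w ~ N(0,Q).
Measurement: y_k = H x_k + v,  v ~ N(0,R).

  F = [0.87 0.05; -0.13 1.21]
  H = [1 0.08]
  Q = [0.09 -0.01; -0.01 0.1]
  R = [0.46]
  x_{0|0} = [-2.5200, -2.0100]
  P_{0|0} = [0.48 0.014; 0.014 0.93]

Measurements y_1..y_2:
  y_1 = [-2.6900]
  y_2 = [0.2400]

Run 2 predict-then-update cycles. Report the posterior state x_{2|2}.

x_post = [-1.2631, -1.6525]

step 1: x^-=[-2.2929, -2.1045]  P^-=[0.4569 0.0066; 0.0066 1.4653]  S=[0.9273]  K=[0.4932; 0.1336]  nu=[-0.2287]  x^+=[-2.4057, -2.1351]  P^+=[0.2313 -0.0545; -0.0545 1.4488]
step 2: x^-=[-2.1997, -2.2707]  P^-=[0.2639 -0.0055; -0.0055 2.2422]  S=[0.7374]  K=[0.3573; 0.2358]  nu=[2.6214]  x^+=[-1.2631, -1.6525]  P^+=[0.1698 -0.0676; -0.0676 2.2012]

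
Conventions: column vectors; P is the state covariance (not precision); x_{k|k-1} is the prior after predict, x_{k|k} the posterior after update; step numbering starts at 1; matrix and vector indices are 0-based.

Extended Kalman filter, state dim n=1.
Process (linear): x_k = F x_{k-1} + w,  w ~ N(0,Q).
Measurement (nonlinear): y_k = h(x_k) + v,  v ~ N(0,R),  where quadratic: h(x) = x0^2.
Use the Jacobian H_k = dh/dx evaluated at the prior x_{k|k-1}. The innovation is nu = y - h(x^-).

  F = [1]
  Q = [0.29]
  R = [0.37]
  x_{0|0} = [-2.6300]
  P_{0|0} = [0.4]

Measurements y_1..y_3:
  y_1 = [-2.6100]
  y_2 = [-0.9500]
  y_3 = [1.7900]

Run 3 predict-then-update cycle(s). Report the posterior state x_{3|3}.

step 1: x^-=[-2.6300]  P^-=[0.6900]  H_jac=[-5.2600]  S=[19.4606]  K=[-0.1865]  nu=[-9.5269]  x^+=[-0.8532]  P^+=[0.0131]
step 2: x^-=[-0.8532]  P^-=[0.3031]  H_jac=[-1.7065]  S=[1.2527]  K=[-0.4129]  nu=[-1.6780]  x^+=[-0.1604]  P^+=[0.0895]
step 3: x^-=[-0.1604]  P^-=[0.3795]  H_jac=[-0.3207]  S=[0.4090]  K=[-0.2976]  nu=[1.7643]  x^+=[-0.6854]  P^+=[0.3433]

x_post = [-0.6854]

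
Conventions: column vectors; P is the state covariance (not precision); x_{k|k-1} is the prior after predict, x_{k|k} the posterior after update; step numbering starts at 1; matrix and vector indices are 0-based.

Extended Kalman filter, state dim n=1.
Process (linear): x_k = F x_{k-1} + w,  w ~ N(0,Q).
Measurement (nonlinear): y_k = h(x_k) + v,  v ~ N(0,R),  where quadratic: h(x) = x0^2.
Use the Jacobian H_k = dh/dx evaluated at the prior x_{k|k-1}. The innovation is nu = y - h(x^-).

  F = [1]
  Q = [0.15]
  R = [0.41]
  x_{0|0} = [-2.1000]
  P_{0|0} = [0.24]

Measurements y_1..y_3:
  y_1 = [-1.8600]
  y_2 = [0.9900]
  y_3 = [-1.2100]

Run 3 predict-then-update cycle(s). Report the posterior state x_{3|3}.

step 1: x^-=[-2.1000]  P^-=[0.3900]  H_jac=[-4.2000]  S=[7.2896]  K=[-0.2247]  nu=[-6.2700]  x^+=[-0.6911]  P^+=[0.0219]
step 2: x^-=[-0.6911]  P^-=[0.1719]  H_jac=[-1.3822]  S=[0.7385]  K=[-0.3218]  nu=[0.5124]  x^+=[-0.8560]  P^+=[0.0955]
step 3: x^-=[-0.8560]  P^-=[0.2455]  H_jac=[-1.7120]  S=[1.1294]  K=[-0.3721]  nu=[-1.9427]  x^+=[-0.1332]  P^+=[0.0891]

x_post = [-0.1332]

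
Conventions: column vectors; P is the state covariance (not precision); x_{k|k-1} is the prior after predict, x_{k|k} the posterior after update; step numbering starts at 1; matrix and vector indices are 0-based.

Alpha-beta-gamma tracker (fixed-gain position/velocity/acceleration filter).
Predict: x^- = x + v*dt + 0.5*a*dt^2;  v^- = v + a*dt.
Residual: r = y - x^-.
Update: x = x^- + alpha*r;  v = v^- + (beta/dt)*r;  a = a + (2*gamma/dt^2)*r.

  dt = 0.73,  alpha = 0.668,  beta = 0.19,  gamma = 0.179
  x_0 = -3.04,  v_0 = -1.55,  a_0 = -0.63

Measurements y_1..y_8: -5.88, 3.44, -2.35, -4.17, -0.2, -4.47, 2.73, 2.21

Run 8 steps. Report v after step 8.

v_post = -1.6761

step 1: x_pred=-4.3394  r=-1.5406  x^+=-5.3685  v^+=-2.4109  a^+=-1.6650
step 2: x_pred=-7.5721  r=11.0121  x^+=-0.2160  v^+=-0.7602  a^+=5.7329
step 3: x_pred=0.7566  r=-3.1066  x^+=-1.3186  v^+=2.6163  a^+=3.6459
step 4: x_pred=1.5627  r=-5.7327  x^+=-2.2667  v^+=3.7857  a^+=-0.2053
step 5: x_pred=0.4421  r=-0.6421  x^+=0.0132  v^+=3.4687  a^+=-0.6367
step 6: x_pred=2.3757  r=-6.8457  x^+=-2.1972  v^+=1.2222  a^+=-5.2356
step 7: x_pred=-2.7001  r=5.4301  x^+=0.9272  v^+=-1.1865  a^+=-1.5877
step 8: x_pred=-0.3620  r=2.5720  x^+=1.3561  v^+=-1.6761  a^+=0.1402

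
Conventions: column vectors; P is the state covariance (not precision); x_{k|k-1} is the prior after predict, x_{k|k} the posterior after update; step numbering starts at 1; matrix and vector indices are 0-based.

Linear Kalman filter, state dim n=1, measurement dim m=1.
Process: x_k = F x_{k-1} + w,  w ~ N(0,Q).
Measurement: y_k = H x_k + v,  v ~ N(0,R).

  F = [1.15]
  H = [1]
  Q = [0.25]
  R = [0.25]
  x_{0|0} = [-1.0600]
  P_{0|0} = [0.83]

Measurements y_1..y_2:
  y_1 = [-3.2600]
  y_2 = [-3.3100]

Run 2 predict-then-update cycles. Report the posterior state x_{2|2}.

x_post = [-3.3330]

step 1: x^-=[-1.2190]  P^-=[1.3477]  S=[1.5977]  K=[0.8435]  nu=[-2.0410]  x^+=[-2.9406]  P^+=[0.2109]
step 2: x^-=[-3.3817]  P^-=[0.5289]  S=[0.7789]  K=[0.6790]  nu=[0.0717]  x^+=[-3.3330]  P^+=[0.1698]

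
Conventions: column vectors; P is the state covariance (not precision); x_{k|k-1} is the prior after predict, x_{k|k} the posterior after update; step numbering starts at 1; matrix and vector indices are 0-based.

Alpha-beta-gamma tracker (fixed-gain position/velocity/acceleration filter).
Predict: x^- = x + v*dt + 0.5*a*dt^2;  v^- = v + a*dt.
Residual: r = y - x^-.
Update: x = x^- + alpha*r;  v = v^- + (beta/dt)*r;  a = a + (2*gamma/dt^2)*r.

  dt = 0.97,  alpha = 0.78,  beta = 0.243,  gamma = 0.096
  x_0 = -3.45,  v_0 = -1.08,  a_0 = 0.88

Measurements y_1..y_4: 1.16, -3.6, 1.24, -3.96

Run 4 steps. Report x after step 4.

step 1: x_pred=-4.0836  r=5.2436  x^+=0.0064  v^+=1.0872  a^+=1.9500
step 2: x_pred=1.9784  r=-5.5784  x^+=-2.3728  v^+=1.5812  a^+=0.8117
step 3: x_pred=-0.4571  r=1.6971  x^+=0.8666  v^+=2.7937  a^+=1.1580
step 4: x_pred=4.1213  r=-8.0813  x^+=-2.1821  v^+=1.8925  a^+=-0.4911

x_post = -2.1821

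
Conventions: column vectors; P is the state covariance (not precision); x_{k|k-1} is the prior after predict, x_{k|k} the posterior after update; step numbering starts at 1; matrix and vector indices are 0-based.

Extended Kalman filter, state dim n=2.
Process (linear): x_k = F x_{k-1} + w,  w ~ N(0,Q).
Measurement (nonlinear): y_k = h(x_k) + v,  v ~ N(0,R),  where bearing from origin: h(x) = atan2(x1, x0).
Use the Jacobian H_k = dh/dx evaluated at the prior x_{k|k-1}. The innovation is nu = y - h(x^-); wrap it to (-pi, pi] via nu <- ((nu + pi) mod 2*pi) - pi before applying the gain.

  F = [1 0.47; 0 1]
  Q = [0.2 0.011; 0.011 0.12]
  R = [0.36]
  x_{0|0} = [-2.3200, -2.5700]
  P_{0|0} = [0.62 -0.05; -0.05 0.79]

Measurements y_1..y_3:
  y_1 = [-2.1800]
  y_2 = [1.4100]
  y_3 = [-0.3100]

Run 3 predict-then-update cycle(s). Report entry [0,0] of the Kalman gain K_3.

K[0,0] = -0.0906

step 1: x^-=[-3.5279, -2.5700]  P^-=[0.9475 0.3323; 0.3323 0.9100]  H_jac=[0.1349 -0.1852]  S=[0.3918]  K=[0.1692; -0.3157]  nu=[0.3320]  x^+=[-3.4717, -2.6748]  P^+=[0.9363 0.3532; 0.3532 0.8710]
step 2: x^-=[-4.7289, -2.6748]  P^-=[1.6607 0.7736; 0.7736 0.9910]  H_jac=[0.0906 -0.1602]  S=[0.3766]  K=[0.0705; -0.2354]  nu=[-2.2464]  x^+=[-4.8873, -2.1460]  P^+=[1.6588 0.7798; 0.7798 0.9701]
step 3: x^-=[-5.8959, -2.1460]  P^-=[2.8062 1.2468; 1.2468 1.0901]  H_jac=[0.0545 -0.1498]  S=[0.3724]  K=[-0.0906; -0.2559]  nu=[2.4825]  x^+=[-6.1209, -2.7812]  P^+=[2.8031 1.2381; 1.2381 1.0657]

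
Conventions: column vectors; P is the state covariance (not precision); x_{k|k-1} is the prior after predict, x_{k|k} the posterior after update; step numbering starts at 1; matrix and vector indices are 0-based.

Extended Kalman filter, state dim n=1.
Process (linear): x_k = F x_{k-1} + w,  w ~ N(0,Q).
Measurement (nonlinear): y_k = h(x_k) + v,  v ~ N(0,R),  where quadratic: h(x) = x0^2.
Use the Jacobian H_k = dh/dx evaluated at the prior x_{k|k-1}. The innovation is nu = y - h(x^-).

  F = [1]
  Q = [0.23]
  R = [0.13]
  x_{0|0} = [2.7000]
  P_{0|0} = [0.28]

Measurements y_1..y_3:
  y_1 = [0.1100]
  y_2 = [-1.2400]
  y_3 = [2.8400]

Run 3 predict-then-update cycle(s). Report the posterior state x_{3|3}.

x_post = [2.1864]

step 1: x^-=[2.7000]  P^-=[0.5100]  H_jac=[5.4000]  S=[15.0016]  K=[0.1836]  nu=[-7.1800]  x^+=[1.3819]  P^+=[0.0044]
step 2: x^-=[1.3819]  P^-=[0.2344]  H_jac=[2.7638]  S=[1.9206]  K=[0.3373]  nu=[-3.1496]  x^+=[0.3194]  P^+=[0.0159]
step 3: x^-=[0.3194]  P^-=[0.2459]  H_jac=[0.6388]  S=[0.2303]  K=[0.6819]  nu=[2.7380]  x^+=[2.1864]  P^+=[0.1388]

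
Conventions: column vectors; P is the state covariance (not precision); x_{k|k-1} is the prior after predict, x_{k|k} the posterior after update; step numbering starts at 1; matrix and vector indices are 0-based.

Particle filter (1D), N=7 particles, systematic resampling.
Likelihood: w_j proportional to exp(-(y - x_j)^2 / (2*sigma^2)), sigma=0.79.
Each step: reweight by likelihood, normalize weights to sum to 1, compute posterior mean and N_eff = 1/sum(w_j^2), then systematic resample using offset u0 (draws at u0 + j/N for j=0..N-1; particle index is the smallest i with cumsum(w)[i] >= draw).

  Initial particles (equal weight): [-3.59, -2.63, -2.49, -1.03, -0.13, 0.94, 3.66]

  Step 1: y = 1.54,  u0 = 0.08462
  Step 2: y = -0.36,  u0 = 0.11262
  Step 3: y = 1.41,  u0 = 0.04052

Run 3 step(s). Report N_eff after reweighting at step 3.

step 1: w=[0.0000, 0.0000, 0.0000, 0.0057, 0.1205, 0.8432, 0.0307]  mean=0.8835  Neff=1.3766  idx=[4, 5, 5, 5, 5, 5, 5]
step 2: w=[0.3822, 0.1030, 0.1030, 0.1030, 0.1030, 0.1030, 0.1030]  mean=0.5310  Neff=4.7689  idx=[0, 0, 1, 2, 3, 5, 6]
step 3: w=[0.0333, 0.0333, 0.1867, 0.1867, 0.1867, 0.1867, 0.1867]  mean=0.8687  Neff=5.6673  idx=[1, 2, 3, 4, 4, 5, 6]

N_eff = 5.6673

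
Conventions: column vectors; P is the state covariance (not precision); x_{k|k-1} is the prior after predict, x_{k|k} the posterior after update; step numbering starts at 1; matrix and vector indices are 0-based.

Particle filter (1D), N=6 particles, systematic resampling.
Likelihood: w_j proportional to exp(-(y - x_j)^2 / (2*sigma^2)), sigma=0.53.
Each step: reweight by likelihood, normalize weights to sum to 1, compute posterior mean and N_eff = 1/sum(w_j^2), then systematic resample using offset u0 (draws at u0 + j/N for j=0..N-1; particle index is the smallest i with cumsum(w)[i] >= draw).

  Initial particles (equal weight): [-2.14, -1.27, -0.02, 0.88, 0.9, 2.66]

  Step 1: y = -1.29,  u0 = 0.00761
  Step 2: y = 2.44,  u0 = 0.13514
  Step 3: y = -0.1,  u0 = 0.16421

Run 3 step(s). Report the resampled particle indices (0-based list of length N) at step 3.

step 1: w=[0.2074, 0.7498, 0.0425, 0.0002, 0.0001, 0.0000]  mean=-1.3966  Neff=1.6474  idx=[0, 0, 1, 1, 1, 1]
step 2: w=[0.0000, 0.0000, 0.2500, 0.2500, 0.2500, 0.2500]  mean=-1.2700  Neff=4.0000  idx=[2, 3, 3, 4, 5, 5]
step 3: w=[0.1667, 0.1667, 0.1667, 0.1667, 0.1667, 0.1667]  mean=-1.2700  Neff=6.0000  idx=[0, 1, 2, 3, 4, 5]

resampled_idx = [0, 1, 2, 3, 4, 5]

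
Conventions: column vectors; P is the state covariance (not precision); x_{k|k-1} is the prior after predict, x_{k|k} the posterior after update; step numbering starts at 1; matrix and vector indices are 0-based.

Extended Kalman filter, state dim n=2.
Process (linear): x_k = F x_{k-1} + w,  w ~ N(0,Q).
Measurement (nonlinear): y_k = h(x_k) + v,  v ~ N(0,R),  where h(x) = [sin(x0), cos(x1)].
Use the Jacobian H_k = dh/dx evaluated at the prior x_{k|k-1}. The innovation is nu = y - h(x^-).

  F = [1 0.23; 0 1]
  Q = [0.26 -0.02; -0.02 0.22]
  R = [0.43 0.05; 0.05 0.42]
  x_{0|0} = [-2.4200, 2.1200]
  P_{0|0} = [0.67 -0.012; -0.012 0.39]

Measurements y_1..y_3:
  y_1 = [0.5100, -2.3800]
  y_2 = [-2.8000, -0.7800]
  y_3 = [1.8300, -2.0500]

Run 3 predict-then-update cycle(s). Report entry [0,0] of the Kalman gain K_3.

step 1: x^-=[-1.9324, 2.1200]  P^-=[0.9451 0.0577; 0.0577 0.6100]  H_jac=[-0.3538 0.0000; 0.0000 -0.8529]  S=[0.5483 0.0674; 0.0674 0.8638]  K=[-0.6087 -0.0095; 0.0372 -0.6052]  nu=[1.4453, -1.8580]  x^+=[-2.7945, 3.2983]  P^+=[0.7411 0.0403; 0.0403 0.2959]
step 2: x^-=[-2.0359, 3.2983]  P^-=[1.0353 0.0884; 0.0884 0.5159]  H_jac=[-0.4485 0.0000; 0.0000 0.1561]  S=[0.6383 0.0438; 0.0438 0.4326]  K=[-0.7348 0.1063; -0.0754 0.1937]  nu=[-1.9062, 0.2077]  x^+=[-0.6131, 3.4823]  P^+=[0.6926 0.0507; 0.0507 0.4973]
step 3: x^-=[0.1879, 3.4823]  P^-=[1.0023 0.1451; 0.1451 0.7173]  H_jac=[0.9824 0.0000; 0.0000 0.3341]  S=[1.3973 0.0976; 0.0976 0.5001]  K=[0.7075 -0.0412; 0.0695 0.4657]  nu=[1.6432, -1.1075]  x^+=[1.3961, 3.0807]  P^+=[0.3076 0.0541; 0.0541 0.5958]

K[0,0] = 0.7075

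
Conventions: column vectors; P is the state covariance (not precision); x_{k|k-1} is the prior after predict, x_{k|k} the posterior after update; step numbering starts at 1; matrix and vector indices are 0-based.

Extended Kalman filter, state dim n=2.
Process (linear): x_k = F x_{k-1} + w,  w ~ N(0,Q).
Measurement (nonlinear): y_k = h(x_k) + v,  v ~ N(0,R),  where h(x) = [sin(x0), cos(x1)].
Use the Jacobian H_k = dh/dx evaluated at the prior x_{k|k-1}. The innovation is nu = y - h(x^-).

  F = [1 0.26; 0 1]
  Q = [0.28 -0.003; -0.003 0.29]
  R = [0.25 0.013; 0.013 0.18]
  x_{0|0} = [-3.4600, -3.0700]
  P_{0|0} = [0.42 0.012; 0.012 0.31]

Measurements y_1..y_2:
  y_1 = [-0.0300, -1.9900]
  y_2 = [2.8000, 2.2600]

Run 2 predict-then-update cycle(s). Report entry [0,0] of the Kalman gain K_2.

step 1: x^-=[-4.2582, -3.0700]  P^-=[0.7272 0.0896; 0.0896 0.6000]  H_jac=[-0.4387 0.0000; 0.0000 0.0715]  S=[0.3900 0.0102; 0.0102 0.1831]  K=[-0.8202 0.0807; -0.1071 0.2404]  nu=[-0.9286, -0.9926]  x^+=[-3.5766, -3.2092]  P^+=[0.4650 0.0539; 0.0539 0.5855]
step 2: x^-=[-4.4110, -3.2092]  P^-=[0.8126 0.2031; 0.2031 0.8755]  H_jac=[-0.2969 0.0000; 0.0000 -0.0675]  S=[0.3216 0.0171; 0.0171 0.1840]  K=[-0.7498 -0.0050; -0.1713 -0.3054]  nu=[1.8451, 3.2577]  x^+=[-5.8107, -4.5202]  P^+=[0.6316 0.1576; 0.1576 0.8471]

K[0,0] = -0.7498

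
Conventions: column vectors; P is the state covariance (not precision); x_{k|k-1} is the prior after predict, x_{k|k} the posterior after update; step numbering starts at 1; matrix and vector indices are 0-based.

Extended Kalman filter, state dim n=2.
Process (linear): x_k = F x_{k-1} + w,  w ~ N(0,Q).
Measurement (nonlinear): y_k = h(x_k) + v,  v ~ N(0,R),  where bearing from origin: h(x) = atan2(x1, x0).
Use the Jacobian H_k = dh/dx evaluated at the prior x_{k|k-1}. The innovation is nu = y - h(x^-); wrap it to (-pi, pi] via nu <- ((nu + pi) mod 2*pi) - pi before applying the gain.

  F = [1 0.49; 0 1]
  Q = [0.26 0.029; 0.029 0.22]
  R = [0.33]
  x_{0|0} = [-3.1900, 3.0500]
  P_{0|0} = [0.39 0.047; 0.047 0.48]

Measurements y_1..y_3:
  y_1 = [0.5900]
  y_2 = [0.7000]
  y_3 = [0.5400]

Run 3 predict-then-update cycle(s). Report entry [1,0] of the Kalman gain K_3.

step 1: x^-=[-1.6955, 3.0500]  P^-=[0.8113 0.3112; 0.3112 0.7000]  H_jac=[-0.2505 -0.1392]  S=[0.4162]  K=[-0.5924; -0.4215]  nu=[-1.4882]  x^+=[-0.8139, 3.6772]  P^+=[0.6653 0.2073; 0.2073 0.6261]
step 2: x^-=[0.9879, 3.6772]  P^-=[1.2787 0.5431; 0.5431 0.8461]  H_jac=[-0.2536 0.0681]  S=[0.3974]  K=[-0.7230; -0.2015]  nu=[-0.6083]  x^+=[1.4277, 3.7998]  P^+=[1.0710 0.4852; 0.4852 0.8299]
step 3: x^-=[3.2896, 3.7998]  P^-=[2.0057 0.9208; 0.9208 1.0499]  H_jac=[-0.1504 0.1302]  S=[0.3571]  K=[-0.5091; -0.0050]  nu=[-0.3172]  x^+=[3.4511, 3.8014]  P^+=[1.9132 0.9199; 0.9199 1.0499]

K[1,0] = -0.0050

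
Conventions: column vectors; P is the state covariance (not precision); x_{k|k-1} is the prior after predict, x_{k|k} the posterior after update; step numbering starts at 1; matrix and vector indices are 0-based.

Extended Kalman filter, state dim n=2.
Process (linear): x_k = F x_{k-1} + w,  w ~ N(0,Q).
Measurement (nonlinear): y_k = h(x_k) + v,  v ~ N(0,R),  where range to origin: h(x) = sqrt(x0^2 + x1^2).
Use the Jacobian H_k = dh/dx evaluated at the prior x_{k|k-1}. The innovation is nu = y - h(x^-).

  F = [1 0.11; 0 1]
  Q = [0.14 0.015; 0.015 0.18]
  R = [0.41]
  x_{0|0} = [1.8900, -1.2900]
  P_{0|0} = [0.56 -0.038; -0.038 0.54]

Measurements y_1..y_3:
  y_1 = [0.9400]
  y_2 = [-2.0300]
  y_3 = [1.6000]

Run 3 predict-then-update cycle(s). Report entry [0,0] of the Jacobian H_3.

step 1: x^-=[1.7481, -1.2900]  P^-=[0.6982 0.0364; 0.0364 0.7200]  H_jac=[0.8046 -0.5938]  S=[1.0811]  K=[0.4996; -0.3684]  nu=[-1.2325]  x^+=[1.1323, -0.8360]  P^+=[0.4283 0.2354; 0.2354 0.5733]
step 2: x^-=[1.0403, -0.8360]  P^-=[0.6270 0.3134; 0.3134 0.7533]  H_jac=[0.7795 -0.6264]  S=[0.7805]  K=[0.3747; -0.2916]  nu=[-3.3646]  x^+=[-0.2203, 0.1450]  P^+=[0.5174 0.3987; 0.3987 0.6870]
step 3: x^-=[-0.2043, 0.1450]  P^-=[0.7535 0.4893; 0.4893 0.8670]  H_jac=[-0.8156 0.5786]  S=[0.7397]  K=[-0.4481; 0.1388]  nu=[1.3495]  x^+=[-0.8090, 0.3322]  P^+=[0.6050 0.5352; 0.5352 0.8527]

H_jac[0,0] = -0.8156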